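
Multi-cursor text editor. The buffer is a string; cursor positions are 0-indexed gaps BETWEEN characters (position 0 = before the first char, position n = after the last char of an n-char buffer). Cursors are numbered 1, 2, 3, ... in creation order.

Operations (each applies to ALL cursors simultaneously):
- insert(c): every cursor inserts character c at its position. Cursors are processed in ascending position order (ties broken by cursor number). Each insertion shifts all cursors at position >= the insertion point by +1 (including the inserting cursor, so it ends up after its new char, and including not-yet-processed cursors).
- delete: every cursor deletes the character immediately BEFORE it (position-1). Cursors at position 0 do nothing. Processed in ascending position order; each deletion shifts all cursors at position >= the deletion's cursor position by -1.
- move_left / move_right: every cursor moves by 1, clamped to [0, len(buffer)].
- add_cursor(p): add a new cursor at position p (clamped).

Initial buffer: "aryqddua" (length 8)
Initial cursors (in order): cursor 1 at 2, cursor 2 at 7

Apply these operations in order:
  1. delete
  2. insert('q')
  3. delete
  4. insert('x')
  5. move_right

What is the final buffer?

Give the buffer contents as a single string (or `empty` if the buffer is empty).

After op 1 (delete): buffer="ayqdda" (len 6), cursors c1@1 c2@5, authorship ......
After op 2 (insert('q')): buffer="aqyqddqa" (len 8), cursors c1@2 c2@7, authorship .1....2.
After op 3 (delete): buffer="ayqdda" (len 6), cursors c1@1 c2@5, authorship ......
After op 4 (insert('x')): buffer="axyqddxa" (len 8), cursors c1@2 c2@7, authorship .1....2.
After op 5 (move_right): buffer="axyqddxa" (len 8), cursors c1@3 c2@8, authorship .1....2.

Answer: axyqddxa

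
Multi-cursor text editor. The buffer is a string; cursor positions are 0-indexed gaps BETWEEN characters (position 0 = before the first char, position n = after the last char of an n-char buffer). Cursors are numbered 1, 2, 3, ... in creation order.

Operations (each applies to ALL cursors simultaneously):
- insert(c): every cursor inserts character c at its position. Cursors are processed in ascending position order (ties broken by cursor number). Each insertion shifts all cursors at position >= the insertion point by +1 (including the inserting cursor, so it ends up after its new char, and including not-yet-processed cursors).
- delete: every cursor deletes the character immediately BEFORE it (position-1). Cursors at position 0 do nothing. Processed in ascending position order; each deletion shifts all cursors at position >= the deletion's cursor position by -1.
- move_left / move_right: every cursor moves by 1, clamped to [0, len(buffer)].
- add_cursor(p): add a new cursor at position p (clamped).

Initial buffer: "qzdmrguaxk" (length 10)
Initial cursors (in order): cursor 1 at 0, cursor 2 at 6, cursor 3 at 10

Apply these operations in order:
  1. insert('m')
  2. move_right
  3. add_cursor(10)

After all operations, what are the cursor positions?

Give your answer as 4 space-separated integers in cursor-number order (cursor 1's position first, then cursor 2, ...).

After op 1 (insert('m')): buffer="mqzdmrgmuaxkm" (len 13), cursors c1@1 c2@8 c3@13, authorship 1......2....3
After op 2 (move_right): buffer="mqzdmrgmuaxkm" (len 13), cursors c1@2 c2@9 c3@13, authorship 1......2....3
After op 3 (add_cursor(10)): buffer="mqzdmrgmuaxkm" (len 13), cursors c1@2 c2@9 c4@10 c3@13, authorship 1......2....3

Answer: 2 9 13 10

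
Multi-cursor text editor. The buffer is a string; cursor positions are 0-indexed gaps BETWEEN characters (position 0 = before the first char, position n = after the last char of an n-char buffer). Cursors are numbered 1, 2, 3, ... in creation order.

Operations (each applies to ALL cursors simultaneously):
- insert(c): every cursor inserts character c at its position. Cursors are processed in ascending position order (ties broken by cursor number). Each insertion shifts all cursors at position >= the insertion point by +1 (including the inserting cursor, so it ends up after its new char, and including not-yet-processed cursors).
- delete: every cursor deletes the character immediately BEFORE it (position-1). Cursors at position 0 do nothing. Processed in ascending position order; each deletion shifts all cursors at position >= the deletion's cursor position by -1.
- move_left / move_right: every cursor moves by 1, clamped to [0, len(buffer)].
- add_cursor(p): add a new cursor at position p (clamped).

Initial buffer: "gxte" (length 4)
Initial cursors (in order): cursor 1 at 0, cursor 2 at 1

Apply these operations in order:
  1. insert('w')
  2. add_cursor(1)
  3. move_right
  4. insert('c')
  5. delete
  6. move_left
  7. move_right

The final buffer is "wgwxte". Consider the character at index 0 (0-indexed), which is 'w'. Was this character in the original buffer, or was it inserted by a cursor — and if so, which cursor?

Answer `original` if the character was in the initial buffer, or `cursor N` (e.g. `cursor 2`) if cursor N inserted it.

After op 1 (insert('w')): buffer="wgwxte" (len 6), cursors c1@1 c2@3, authorship 1.2...
After op 2 (add_cursor(1)): buffer="wgwxte" (len 6), cursors c1@1 c3@1 c2@3, authorship 1.2...
After op 3 (move_right): buffer="wgwxte" (len 6), cursors c1@2 c3@2 c2@4, authorship 1.2...
After op 4 (insert('c')): buffer="wgccwxcte" (len 9), cursors c1@4 c3@4 c2@7, authorship 1.132.2..
After op 5 (delete): buffer="wgwxte" (len 6), cursors c1@2 c3@2 c2@4, authorship 1.2...
After op 6 (move_left): buffer="wgwxte" (len 6), cursors c1@1 c3@1 c2@3, authorship 1.2...
After op 7 (move_right): buffer="wgwxte" (len 6), cursors c1@2 c3@2 c2@4, authorship 1.2...
Authorship (.=original, N=cursor N): 1 . 2 . . .
Index 0: author = 1

Answer: cursor 1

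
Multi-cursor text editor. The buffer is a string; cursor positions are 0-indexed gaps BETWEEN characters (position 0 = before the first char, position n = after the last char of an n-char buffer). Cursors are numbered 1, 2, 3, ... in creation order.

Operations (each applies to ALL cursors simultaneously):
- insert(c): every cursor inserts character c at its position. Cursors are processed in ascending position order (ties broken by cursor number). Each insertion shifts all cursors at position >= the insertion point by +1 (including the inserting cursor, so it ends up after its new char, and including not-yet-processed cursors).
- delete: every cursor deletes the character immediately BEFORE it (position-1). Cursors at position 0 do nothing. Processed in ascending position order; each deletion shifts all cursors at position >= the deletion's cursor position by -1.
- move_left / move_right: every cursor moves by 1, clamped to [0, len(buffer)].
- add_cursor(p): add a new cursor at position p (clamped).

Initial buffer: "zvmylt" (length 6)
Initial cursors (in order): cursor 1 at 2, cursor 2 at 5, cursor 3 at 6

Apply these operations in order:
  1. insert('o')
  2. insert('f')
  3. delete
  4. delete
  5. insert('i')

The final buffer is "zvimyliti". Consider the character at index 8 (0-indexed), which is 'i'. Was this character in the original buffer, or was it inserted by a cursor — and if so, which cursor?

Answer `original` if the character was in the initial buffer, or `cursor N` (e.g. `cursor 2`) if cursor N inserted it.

Answer: cursor 3

Derivation:
After op 1 (insert('o')): buffer="zvomyloto" (len 9), cursors c1@3 c2@7 c3@9, authorship ..1...2.3
After op 2 (insert('f')): buffer="zvofmyloftof" (len 12), cursors c1@4 c2@9 c3@12, authorship ..11...22.33
After op 3 (delete): buffer="zvomyloto" (len 9), cursors c1@3 c2@7 c3@9, authorship ..1...2.3
After op 4 (delete): buffer="zvmylt" (len 6), cursors c1@2 c2@5 c3@6, authorship ......
After op 5 (insert('i')): buffer="zvimyliti" (len 9), cursors c1@3 c2@7 c3@9, authorship ..1...2.3
Authorship (.=original, N=cursor N): . . 1 . . . 2 . 3
Index 8: author = 3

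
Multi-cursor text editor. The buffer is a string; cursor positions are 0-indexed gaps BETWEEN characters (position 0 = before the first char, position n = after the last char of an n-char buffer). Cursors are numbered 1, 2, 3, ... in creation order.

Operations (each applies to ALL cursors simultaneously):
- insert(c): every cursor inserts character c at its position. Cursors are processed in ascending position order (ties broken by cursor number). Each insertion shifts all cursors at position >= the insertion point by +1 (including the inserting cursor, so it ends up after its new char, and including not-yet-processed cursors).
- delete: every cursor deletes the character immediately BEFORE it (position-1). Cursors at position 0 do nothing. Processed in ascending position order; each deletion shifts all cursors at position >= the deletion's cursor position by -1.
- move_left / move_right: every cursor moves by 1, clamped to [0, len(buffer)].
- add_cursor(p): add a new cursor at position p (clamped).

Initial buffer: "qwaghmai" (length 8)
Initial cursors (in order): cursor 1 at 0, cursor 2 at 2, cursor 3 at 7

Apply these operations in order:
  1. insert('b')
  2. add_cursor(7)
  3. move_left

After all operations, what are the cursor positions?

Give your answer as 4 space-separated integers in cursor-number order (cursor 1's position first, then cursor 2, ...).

Answer: 0 3 9 6

Derivation:
After op 1 (insert('b')): buffer="bqwbaghmabi" (len 11), cursors c1@1 c2@4 c3@10, authorship 1..2.....3.
After op 2 (add_cursor(7)): buffer="bqwbaghmabi" (len 11), cursors c1@1 c2@4 c4@7 c3@10, authorship 1..2.....3.
After op 3 (move_left): buffer="bqwbaghmabi" (len 11), cursors c1@0 c2@3 c4@6 c3@9, authorship 1..2.....3.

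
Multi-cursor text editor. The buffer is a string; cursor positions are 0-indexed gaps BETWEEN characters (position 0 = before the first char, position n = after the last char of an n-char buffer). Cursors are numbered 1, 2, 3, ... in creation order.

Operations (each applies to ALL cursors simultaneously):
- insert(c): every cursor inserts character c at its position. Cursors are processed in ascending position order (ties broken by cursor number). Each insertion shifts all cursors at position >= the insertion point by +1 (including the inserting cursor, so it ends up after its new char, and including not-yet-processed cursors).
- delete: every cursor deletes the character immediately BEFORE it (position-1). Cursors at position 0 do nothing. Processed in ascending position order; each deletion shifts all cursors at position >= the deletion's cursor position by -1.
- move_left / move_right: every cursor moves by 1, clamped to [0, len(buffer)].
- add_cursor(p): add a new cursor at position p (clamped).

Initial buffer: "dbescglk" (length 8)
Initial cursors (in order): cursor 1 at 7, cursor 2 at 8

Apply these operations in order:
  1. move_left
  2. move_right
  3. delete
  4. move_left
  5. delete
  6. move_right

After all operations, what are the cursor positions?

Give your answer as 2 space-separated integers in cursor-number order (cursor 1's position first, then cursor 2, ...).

After op 1 (move_left): buffer="dbescglk" (len 8), cursors c1@6 c2@7, authorship ........
After op 2 (move_right): buffer="dbescglk" (len 8), cursors c1@7 c2@8, authorship ........
After op 3 (delete): buffer="dbescg" (len 6), cursors c1@6 c2@6, authorship ......
After op 4 (move_left): buffer="dbescg" (len 6), cursors c1@5 c2@5, authorship ......
After op 5 (delete): buffer="dbeg" (len 4), cursors c1@3 c2@3, authorship ....
After op 6 (move_right): buffer="dbeg" (len 4), cursors c1@4 c2@4, authorship ....

Answer: 4 4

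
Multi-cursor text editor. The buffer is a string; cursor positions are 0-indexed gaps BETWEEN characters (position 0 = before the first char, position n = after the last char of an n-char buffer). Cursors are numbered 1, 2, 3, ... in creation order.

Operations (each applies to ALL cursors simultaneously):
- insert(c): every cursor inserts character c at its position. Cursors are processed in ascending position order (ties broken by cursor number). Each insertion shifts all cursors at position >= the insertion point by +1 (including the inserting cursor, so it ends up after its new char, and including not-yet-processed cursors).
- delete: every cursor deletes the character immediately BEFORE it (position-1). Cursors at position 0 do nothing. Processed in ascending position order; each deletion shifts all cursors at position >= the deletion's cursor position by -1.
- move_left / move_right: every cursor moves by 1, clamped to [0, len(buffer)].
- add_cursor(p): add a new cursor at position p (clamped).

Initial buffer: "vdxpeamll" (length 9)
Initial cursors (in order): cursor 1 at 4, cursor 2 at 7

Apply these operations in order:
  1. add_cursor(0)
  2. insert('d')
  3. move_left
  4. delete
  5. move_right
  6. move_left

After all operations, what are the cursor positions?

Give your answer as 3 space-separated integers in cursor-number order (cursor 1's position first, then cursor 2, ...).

Answer: 4 7 0

Derivation:
After op 1 (add_cursor(0)): buffer="vdxpeamll" (len 9), cursors c3@0 c1@4 c2@7, authorship .........
After op 2 (insert('d')): buffer="dvdxpdeamdll" (len 12), cursors c3@1 c1@6 c2@10, authorship 3....1...2..
After op 3 (move_left): buffer="dvdxpdeamdll" (len 12), cursors c3@0 c1@5 c2@9, authorship 3....1...2..
After op 4 (delete): buffer="dvdxdeadll" (len 10), cursors c3@0 c1@4 c2@7, authorship 3...1..2..
After op 5 (move_right): buffer="dvdxdeadll" (len 10), cursors c3@1 c1@5 c2@8, authorship 3...1..2..
After op 6 (move_left): buffer="dvdxdeadll" (len 10), cursors c3@0 c1@4 c2@7, authorship 3...1..2..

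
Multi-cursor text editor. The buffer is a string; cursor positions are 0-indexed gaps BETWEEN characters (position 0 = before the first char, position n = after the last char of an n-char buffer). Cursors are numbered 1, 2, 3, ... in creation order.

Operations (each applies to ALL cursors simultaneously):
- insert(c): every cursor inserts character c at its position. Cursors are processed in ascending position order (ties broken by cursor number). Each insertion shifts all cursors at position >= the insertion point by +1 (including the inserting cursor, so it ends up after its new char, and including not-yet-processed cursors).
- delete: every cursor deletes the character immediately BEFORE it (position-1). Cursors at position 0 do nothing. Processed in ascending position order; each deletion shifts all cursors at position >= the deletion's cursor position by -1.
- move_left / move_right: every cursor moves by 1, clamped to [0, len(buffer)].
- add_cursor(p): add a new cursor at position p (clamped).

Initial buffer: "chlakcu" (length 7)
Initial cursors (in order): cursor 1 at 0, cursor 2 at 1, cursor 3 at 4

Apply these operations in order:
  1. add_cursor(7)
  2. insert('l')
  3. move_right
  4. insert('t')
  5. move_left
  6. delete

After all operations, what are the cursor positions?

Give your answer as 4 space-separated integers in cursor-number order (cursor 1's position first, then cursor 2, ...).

Answer: 1 3 7 10

Derivation:
After op 1 (add_cursor(7)): buffer="chlakcu" (len 7), cursors c1@0 c2@1 c3@4 c4@7, authorship .......
After op 2 (insert('l')): buffer="lclhlalkcul" (len 11), cursors c1@1 c2@3 c3@7 c4@11, authorship 1.2...3...4
After op 3 (move_right): buffer="lclhlalkcul" (len 11), cursors c1@2 c2@4 c3@8 c4@11, authorship 1.2...3...4
After op 4 (insert('t')): buffer="lctlhtlalktcult" (len 15), cursors c1@3 c2@6 c3@11 c4@15, authorship 1.12.2..3.3..44
After op 5 (move_left): buffer="lctlhtlalktcult" (len 15), cursors c1@2 c2@5 c3@10 c4@14, authorship 1.12.2..3.3..44
After op 6 (delete): buffer="ltltlaltcut" (len 11), cursors c1@1 c2@3 c3@7 c4@10, authorship 1122..33..4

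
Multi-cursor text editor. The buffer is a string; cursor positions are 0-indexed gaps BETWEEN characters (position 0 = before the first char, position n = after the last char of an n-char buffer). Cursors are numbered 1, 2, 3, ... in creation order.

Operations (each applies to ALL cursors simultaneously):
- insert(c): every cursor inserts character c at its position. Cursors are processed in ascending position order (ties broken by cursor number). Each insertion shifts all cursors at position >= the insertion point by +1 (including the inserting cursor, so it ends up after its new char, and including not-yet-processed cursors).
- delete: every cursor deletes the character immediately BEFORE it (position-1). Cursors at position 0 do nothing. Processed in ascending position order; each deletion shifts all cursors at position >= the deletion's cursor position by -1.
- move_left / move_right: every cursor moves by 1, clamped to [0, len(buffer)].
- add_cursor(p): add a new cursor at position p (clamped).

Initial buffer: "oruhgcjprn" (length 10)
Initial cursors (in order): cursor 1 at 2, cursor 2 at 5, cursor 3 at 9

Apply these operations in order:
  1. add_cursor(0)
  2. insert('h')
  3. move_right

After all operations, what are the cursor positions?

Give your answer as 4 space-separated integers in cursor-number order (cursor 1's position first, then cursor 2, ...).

Answer: 5 9 14 2

Derivation:
After op 1 (add_cursor(0)): buffer="oruhgcjprn" (len 10), cursors c4@0 c1@2 c2@5 c3@9, authorship ..........
After op 2 (insert('h')): buffer="horhuhghcjprhn" (len 14), cursors c4@1 c1@4 c2@8 c3@13, authorship 4..1...2....3.
After op 3 (move_right): buffer="horhuhghcjprhn" (len 14), cursors c4@2 c1@5 c2@9 c3@14, authorship 4..1...2....3.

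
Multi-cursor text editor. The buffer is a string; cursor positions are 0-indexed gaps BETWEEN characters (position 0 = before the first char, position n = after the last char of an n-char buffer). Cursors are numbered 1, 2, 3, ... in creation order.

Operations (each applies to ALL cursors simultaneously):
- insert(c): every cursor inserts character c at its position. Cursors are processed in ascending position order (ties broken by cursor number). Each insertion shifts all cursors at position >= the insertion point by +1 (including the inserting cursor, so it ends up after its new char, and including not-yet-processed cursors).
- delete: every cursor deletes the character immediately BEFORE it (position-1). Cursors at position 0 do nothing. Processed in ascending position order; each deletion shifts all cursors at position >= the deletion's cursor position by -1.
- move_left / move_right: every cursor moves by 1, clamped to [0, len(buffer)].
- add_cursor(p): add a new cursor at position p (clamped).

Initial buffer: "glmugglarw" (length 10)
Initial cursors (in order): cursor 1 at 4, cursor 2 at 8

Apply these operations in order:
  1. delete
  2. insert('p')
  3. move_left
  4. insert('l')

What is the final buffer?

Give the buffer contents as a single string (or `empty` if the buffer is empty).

Answer: glmlpggllprw

Derivation:
After op 1 (delete): buffer="glmgglrw" (len 8), cursors c1@3 c2@6, authorship ........
After op 2 (insert('p')): buffer="glmpgglprw" (len 10), cursors c1@4 c2@8, authorship ...1...2..
After op 3 (move_left): buffer="glmpgglprw" (len 10), cursors c1@3 c2@7, authorship ...1...2..
After op 4 (insert('l')): buffer="glmlpggllprw" (len 12), cursors c1@4 c2@9, authorship ...11...22..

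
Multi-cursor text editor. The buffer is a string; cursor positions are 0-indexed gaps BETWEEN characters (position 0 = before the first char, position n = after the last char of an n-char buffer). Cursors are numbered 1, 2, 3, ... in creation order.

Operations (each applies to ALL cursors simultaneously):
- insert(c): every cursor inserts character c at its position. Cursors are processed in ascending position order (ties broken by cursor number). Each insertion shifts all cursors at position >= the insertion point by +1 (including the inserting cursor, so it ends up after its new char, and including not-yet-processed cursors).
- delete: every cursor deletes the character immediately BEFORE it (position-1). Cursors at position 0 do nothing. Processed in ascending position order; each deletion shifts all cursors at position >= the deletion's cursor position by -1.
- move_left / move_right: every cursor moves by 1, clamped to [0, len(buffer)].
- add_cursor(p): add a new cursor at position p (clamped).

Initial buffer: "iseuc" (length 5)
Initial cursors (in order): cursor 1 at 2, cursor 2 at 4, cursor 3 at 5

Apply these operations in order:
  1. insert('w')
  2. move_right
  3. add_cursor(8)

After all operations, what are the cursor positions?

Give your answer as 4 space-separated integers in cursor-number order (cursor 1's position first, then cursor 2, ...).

Answer: 4 7 8 8

Derivation:
After op 1 (insert('w')): buffer="isweuwcw" (len 8), cursors c1@3 c2@6 c3@8, authorship ..1..2.3
After op 2 (move_right): buffer="isweuwcw" (len 8), cursors c1@4 c2@7 c3@8, authorship ..1..2.3
After op 3 (add_cursor(8)): buffer="isweuwcw" (len 8), cursors c1@4 c2@7 c3@8 c4@8, authorship ..1..2.3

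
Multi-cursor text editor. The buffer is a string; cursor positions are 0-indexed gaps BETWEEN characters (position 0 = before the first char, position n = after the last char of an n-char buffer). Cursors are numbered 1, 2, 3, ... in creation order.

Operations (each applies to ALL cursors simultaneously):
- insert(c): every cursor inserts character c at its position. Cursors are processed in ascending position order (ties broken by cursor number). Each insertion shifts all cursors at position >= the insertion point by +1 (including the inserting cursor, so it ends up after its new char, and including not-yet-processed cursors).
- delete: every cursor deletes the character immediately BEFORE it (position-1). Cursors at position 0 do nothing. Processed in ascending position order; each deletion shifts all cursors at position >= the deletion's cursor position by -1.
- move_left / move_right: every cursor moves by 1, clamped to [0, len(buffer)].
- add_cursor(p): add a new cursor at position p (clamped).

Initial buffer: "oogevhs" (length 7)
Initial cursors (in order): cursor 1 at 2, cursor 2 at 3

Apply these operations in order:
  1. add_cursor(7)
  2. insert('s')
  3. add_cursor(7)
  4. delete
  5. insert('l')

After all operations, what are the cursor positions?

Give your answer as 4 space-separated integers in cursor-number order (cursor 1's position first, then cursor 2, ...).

After op 1 (add_cursor(7)): buffer="oogevhs" (len 7), cursors c1@2 c2@3 c3@7, authorship .......
After op 2 (insert('s')): buffer="oosgsevhss" (len 10), cursors c1@3 c2@5 c3@10, authorship ..1.2....3
After op 3 (add_cursor(7)): buffer="oosgsevhss" (len 10), cursors c1@3 c2@5 c4@7 c3@10, authorship ..1.2....3
After op 4 (delete): buffer="oogehs" (len 6), cursors c1@2 c2@3 c4@4 c3@6, authorship ......
After op 5 (insert('l')): buffer="oolglelhsl" (len 10), cursors c1@3 c2@5 c4@7 c3@10, authorship ..1.2.4..3

Answer: 3 5 10 7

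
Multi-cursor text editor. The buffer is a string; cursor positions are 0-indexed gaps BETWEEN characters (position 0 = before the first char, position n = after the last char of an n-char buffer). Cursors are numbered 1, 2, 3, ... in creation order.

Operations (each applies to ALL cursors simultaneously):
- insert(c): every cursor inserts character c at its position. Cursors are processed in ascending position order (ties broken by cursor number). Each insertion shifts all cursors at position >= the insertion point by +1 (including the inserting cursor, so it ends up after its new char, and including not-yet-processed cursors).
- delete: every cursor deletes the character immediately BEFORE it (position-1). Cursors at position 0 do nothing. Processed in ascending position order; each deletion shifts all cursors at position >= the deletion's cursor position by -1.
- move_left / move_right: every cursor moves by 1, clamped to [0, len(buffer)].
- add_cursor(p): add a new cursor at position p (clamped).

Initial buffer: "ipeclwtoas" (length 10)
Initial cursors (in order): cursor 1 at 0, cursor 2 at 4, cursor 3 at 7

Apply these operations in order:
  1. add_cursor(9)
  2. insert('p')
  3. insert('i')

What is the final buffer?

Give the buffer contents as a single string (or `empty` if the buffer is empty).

After op 1 (add_cursor(9)): buffer="ipeclwtoas" (len 10), cursors c1@0 c2@4 c3@7 c4@9, authorship ..........
After op 2 (insert('p')): buffer="pipecplwtpoaps" (len 14), cursors c1@1 c2@6 c3@10 c4@13, authorship 1....2...3..4.
After op 3 (insert('i')): buffer="piipecpilwtpioapis" (len 18), cursors c1@2 c2@8 c3@13 c4@17, authorship 11....22...33..44.

Answer: piipecpilwtpioapis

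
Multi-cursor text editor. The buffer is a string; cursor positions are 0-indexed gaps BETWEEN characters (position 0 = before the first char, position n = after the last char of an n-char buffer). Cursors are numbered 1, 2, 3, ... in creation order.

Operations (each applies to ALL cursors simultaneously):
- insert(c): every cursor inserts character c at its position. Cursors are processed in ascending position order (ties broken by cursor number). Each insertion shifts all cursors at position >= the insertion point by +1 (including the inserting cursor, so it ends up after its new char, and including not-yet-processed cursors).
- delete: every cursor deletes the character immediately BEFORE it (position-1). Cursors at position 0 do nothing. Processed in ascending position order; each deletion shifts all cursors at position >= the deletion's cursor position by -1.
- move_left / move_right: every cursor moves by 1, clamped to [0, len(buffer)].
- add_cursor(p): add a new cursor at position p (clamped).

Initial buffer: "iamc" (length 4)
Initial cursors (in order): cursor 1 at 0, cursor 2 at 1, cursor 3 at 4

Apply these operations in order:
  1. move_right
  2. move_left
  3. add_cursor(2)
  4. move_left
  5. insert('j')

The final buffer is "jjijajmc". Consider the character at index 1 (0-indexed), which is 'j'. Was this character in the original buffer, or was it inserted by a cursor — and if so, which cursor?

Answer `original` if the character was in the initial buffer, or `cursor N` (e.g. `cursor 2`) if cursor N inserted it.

After op 1 (move_right): buffer="iamc" (len 4), cursors c1@1 c2@2 c3@4, authorship ....
After op 2 (move_left): buffer="iamc" (len 4), cursors c1@0 c2@1 c3@3, authorship ....
After op 3 (add_cursor(2)): buffer="iamc" (len 4), cursors c1@0 c2@1 c4@2 c3@3, authorship ....
After op 4 (move_left): buffer="iamc" (len 4), cursors c1@0 c2@0 c4@1 c3@2, authorship ....
After op 5 (insert('j')): buffer="jjijajmc" (len 8), cursors c1@2 c2@2 c4@4 c3@6, authorship 12.4.3..
Authorship (.=original, N=cursor N): 1 2 . 4 . 3 . .
Index 1: author = 2

Answer: cursor 2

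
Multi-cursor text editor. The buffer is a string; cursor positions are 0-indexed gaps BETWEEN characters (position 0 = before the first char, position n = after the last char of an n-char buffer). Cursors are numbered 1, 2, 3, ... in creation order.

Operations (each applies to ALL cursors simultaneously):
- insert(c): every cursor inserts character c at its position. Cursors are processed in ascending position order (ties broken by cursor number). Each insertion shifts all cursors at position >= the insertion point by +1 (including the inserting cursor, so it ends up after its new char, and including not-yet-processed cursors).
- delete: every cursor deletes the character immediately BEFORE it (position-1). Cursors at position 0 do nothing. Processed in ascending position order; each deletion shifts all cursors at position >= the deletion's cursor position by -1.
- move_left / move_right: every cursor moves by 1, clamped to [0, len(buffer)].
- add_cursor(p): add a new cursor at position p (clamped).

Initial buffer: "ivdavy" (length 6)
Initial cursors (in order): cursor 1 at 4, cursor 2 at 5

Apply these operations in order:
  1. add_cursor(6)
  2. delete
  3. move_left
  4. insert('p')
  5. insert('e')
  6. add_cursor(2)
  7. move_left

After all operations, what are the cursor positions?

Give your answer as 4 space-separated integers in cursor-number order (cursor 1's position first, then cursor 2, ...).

Answer: 7 7 7 1

Derivation:
After op 1 (add_cursor(6)): buffer="ivdavy" (len 6), cursors c1@4 c2@5 c3@6, authorship ......
After op 2 (delete): buffer="ivd" (len 3), cursors c1@3 c2@3 c3@3, authorship ...
After op 3 (move_left): buffer="ivd" (len 3), cursors c1@2 c2@2 c3@2, authorship ...
After op 4 (insert('p')): buffer="ivpppd" (len 6), cursors c1@5 c2@5 c3@5, authorship ..123.
After op 5 (insert('e')): buffer="ivpppeeed" (len 9), cursors c1@8 c2@8 c3@8, authorship ..123123.
After op 6 (add_cursor(2)): buffer="ivpppeeed" (len 9), cursors c4@2 c1@8 c2@8 c3@8, authorship ..123123.
After op 7 (move_left): buffer="ivpppeeed" (len 9), cursors c4@1 c1@7 c2@7 c3@7, authorship ..123123.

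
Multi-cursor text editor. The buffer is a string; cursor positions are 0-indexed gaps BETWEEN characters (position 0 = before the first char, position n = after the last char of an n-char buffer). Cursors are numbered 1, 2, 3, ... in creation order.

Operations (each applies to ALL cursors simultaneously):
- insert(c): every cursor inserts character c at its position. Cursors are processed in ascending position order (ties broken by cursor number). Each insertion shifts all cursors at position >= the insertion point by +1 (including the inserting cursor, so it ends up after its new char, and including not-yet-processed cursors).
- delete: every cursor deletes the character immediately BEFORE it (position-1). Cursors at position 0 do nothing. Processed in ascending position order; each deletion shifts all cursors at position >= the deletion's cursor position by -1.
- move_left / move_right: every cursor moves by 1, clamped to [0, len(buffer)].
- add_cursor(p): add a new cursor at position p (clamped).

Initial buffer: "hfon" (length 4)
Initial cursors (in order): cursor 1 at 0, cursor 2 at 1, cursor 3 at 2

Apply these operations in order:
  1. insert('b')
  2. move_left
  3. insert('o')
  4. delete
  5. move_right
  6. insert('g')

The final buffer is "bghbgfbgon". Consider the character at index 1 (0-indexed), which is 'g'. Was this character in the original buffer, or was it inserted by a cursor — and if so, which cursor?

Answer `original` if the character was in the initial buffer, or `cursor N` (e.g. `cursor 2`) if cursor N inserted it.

Answer: cursor 1

Derivation:
After op 1 (insert('b')): buffer="bhbfbon" (len 7), cursors c1@1 c2@3 c3@5, authorship 1.2.3..
After op 2 (move_left): buffer="bhbfbon" (len 7), cursors c1@0 c2@2 c3@4, authorship 1.2.3..
After op 3 (insert('o')): buffer="obhobfobon" (len 10), cursors c1@1 c2@4 c3@7, authorship 11.22.33..
After op 4 (delete): buffer="bhbfbon" (len 7), cursors c1@0 c2@2 c3@4, authorship 1.2.3..
After op 5 (move_right): buffer="bhbfbon" (len 7), cursors c1@1 c2@3 c3@5, authorship 1.2.3..
After op 6 (insert('g')): buffer="bghbgfbgon" (len 10), cursors c1@2 c2@5 c3@8, authorship 11.22.33..
Authorship (.=original, N=cursor N): 1 1 . 2 2 . 3 3 . .
Index 1: author = 1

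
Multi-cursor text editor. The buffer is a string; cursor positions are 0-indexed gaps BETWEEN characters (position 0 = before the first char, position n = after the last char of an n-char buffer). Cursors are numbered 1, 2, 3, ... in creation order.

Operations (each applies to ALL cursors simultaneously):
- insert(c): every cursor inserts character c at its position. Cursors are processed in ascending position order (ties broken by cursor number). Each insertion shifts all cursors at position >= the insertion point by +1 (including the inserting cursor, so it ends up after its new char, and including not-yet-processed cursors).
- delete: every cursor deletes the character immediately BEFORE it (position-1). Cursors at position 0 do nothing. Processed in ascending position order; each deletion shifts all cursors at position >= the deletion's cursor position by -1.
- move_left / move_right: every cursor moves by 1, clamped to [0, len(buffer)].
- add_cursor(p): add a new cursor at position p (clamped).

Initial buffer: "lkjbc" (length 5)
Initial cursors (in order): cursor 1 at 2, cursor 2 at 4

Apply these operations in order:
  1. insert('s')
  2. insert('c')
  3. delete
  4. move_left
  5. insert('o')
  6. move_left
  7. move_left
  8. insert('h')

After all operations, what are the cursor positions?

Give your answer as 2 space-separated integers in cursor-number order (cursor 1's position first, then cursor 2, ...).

After op 1 (insert('s')): buffer="lksjbsc" (len 7), cursors c1@3 c2@6, authorship ..1..2.
After op 2 (insert('c')): buffer="lkscjbscc" (len 9), cursors c1@4 c2@8, authorship ..11..22.
After op 3 (delete): buffer="lksjbsc" (len 7), cursors c1@3 c2@6, authorship ..1..2.
After op 4 (move_left): buffer="lksjbsc" (len 7), cursors c1@2 c2@5, authorship ..1..2.
After op 5 (insert('o')): buffer="lkosjbosc" (len 9), cursors c1@3 c2@7, authorship ..11..22.
After op 6 (move_left): buffer="lkosjbosc" (len 9), cursors c1@2 c2@6, authorship ..11..22.
After op 7 (move_left): buffer="lkosjbosc" (len 9), cursors c1@1 c2@5, authorship ..11..22.
After op 8 (insert('h')): buffer="lhkosjhbosc" (len 11), cursors c1@2 c2@7, authorship .1.11.2.22.

Answer: 2 7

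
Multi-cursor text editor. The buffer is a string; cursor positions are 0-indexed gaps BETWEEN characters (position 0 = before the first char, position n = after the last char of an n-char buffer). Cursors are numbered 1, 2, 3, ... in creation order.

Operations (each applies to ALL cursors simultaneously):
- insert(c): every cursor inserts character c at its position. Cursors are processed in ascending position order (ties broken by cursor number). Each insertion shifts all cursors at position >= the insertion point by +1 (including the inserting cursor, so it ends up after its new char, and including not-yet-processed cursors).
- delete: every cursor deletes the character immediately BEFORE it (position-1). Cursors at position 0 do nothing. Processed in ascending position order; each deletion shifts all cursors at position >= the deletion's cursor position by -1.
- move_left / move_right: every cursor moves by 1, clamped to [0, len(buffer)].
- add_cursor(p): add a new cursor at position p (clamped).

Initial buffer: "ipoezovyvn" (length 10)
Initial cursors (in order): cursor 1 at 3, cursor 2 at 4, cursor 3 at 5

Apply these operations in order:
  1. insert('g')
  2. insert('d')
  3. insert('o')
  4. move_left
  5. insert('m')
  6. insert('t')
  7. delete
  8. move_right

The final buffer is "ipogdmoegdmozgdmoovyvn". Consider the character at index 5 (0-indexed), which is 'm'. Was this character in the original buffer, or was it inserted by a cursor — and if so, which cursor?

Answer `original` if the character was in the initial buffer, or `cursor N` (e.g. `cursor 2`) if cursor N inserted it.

Answer: cursor 1

Derivation:
After op 1 (insert('g')): buffer="ipogegzgovyvn" (len 13), cursors c1@4 c2@6 c3@8, authorship ...1.2.3.....
After op 2 (insert('d')): buffer="ipogdegdzgdovyvn" (len 16), cursors c1@5 c2@8 c3@11, authorship ...11.22.33.....
After op 3 (insert('o')): buffer="ipogdoegdozgdoovyvn" (len 19), cursors c1@6 c2@10 c3@14, authorship ...111.222.333.....
After op 4 (move_left): buffer="ipogdoegdozgdoovyvn" (len 19), cursors c1@5 c2@9 c3@13, authorship ...111.222.333.....
After op 5 (insert('m')): buffer="ipogdmoegdmozgdmoovyvn" (len 22), cursors c1@6 c2@11 c3@16, authorship ...1111.2222.3333.....
After op 6 (insert('t')): buffer="ipogdmtoegdmtozgdmtoovyvn" (len 25), cursors c1@7 c2@13 c3@19, authorship ...11111.22222.33333.....
After op 7 (delete): buffer="ipogdmoegdmozgdmoovyvn" (len 22), cursors c1@6 c2@11 c3@16, authorship ...1111.2222.3333.....
After op 8 (move_right): buffer="ipogdmoegdmozgdmoovyvn" (len 22), cursors c1@7 c2@12 c3@17, authorship ...1111.2222.3333.....
Authorship (.=original, N=cursor N): . . . 1 1 1 1 . 2 2 2 2 . 3 3 3 3 . . . . .
Index 5: author = 1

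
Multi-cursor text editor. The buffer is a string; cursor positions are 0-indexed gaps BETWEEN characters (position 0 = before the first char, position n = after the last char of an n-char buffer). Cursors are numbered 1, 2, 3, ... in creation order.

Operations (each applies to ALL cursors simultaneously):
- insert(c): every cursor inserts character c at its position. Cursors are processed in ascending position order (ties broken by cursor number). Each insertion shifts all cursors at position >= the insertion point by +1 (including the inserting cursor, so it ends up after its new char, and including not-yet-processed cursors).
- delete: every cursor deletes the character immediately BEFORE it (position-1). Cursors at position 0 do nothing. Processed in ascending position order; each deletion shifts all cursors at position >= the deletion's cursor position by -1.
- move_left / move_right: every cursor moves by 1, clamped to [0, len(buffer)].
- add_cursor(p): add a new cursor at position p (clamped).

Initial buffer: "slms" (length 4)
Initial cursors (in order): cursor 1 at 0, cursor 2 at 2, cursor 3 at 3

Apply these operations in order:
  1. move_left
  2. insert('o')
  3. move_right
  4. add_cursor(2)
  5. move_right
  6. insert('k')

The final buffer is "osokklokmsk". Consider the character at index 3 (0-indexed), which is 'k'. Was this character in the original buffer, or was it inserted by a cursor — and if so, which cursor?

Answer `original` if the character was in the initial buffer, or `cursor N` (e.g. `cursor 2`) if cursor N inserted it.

Answer: cursor 1

Derivation:
After op 1 (move_left): buffer="slms" (len 4), cursors c1@0 c2@1 c3@2, authorship ....
After op 2 (insert('o')): buffer="osoloms" (len 7), cursors c1@1 c2@3 c3@5, authorship 1.2.3..
After op 3 (move_right): buffer="osoloms" (len 7), cursors c1@2 c2@4 c3@6, authorship 1.2.3..
After op 4 (add_cursor(2)): buffer="osoloms" (len 7), cursors c1@2 c4@2 c2@4 c3@6, authorship 1.2.3..
After op 5 (move_right): buffer="osoloms" (len 7), cursors c1@3 c4@3 c2@5 c3@7, authorship 1.2.3..
After op 6 (insert('k')): buffer="osokklokmsk" (len 11), cursors c1@5 c4@5 c2@8 c3@11, authorship 1.214.32..3
Authorship (.=original, N=cursor N): 1 . 2 1 4 . 3 2 . . 3
Index 3: author = 1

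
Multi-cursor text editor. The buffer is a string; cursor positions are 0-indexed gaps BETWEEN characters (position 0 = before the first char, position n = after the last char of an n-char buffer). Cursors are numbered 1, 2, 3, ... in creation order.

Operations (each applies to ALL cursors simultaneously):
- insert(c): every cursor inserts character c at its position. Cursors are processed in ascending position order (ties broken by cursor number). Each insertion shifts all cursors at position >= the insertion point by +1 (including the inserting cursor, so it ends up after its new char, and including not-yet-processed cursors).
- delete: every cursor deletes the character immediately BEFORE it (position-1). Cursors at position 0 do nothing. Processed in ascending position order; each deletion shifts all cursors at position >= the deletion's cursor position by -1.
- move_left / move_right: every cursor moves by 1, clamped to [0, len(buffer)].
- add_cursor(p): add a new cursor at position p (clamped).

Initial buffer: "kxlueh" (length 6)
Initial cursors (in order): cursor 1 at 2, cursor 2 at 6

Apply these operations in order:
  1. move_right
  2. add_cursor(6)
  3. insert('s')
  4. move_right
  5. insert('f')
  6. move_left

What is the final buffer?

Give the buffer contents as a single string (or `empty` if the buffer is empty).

Answer: kxlsufehssff

Derivation:
After op 1 (move_right): buffer="kxlueh" (len 6), cursors c1@3 c2@6, authorship ......
After op 2 (add_cursor(6)): buffer="kxlueh" (len 6), cursors c1@3 c2@6 c3@6, authorship ......
After op 3 (insert('s')): buffer="kxlsuehss" (len 9), cursors c1@4 c2@9 c3@9, authorship ...1...23
After op 4 (move_right): buffer="kxlsuehss" (len 9), cursors c1@5 c2@9 c3@9, authorship ...1...23
After op 5 (insert('f')): buffer="kxlsufehssff" (len 12), cursors c1@6 c2@12 c3@12, authorship ...1.1..2323
After op 6 (move_left): buffer="kxlsufehssff" (len 12), cursors c1@5 c2@11 c3@11, authorship ...1.1..2323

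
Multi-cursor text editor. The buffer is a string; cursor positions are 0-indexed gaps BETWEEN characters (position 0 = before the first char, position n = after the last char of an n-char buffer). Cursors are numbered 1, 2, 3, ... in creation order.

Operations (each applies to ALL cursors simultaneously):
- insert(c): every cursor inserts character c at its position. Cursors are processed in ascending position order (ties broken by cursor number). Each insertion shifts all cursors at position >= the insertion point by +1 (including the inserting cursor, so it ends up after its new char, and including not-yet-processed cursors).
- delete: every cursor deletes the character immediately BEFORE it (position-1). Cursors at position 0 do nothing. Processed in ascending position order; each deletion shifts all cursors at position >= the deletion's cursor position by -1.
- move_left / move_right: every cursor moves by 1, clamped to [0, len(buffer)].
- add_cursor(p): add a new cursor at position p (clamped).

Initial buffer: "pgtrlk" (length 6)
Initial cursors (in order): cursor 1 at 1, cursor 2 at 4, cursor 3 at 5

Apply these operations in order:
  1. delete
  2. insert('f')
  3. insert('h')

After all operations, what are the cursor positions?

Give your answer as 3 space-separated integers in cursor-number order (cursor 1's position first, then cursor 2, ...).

After op 1 (delete): buffer="gtk" (len 3), cursors c1@0 c2@2 c3@2, authorship ...
After op 2 (insert('f')): buffer="fgtffk" (len 6), cursors c1@1 c2@5 c3@5, authorship 1..23.
After op 3 (insert('h')): buffer="fhgtffhhk" (len 9), cursors c1@2 c2@8 c3@8, authorship 11..2323.

Answer: 2 8 8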